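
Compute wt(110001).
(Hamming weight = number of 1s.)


Counting 1s in 110001

3


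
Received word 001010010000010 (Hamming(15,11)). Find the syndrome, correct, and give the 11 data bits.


Syndrome = 0: no error detected

Data: 11000000010 (no errors)


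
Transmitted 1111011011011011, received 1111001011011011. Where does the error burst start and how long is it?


XOR: 0000010000000000

Burst at position 5, length 1


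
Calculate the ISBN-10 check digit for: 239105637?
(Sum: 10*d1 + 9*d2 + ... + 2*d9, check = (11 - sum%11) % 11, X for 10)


Weighted sum: 198
198 mod 11 = 0

Check digit: 0


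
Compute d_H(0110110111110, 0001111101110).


XOR: 0111001010000
Count of 1s: 5

5


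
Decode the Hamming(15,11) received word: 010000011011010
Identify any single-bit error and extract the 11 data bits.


Syndrome = 10: error at position 10

Data: 00001111010 (corrected bit 10)


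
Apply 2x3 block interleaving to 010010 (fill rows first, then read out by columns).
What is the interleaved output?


Matrix:
  010
  010
Read columns: 001100

001100


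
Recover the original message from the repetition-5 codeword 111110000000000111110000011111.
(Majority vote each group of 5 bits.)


Groups: 11111, 00000, 00000, 11111, 00000, 11111
Majority votes: 100101

100101


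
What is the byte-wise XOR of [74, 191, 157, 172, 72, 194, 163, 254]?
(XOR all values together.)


XOR chain: 74 ^ 191 ^ 157 ^ 172 ^ 72 ^ 194 ^ 163 ^ 254 = 19

19


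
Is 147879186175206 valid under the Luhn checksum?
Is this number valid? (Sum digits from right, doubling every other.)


Luhn sum = 71
71 mod 10 = 1

Invalid (Luhn sum mod 10 = 1)


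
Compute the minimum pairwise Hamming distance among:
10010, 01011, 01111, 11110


Comparing all pairs, minimum distance: 1
Can detect 0 errors, correct 0 errors

1


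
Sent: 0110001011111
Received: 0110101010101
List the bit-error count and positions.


XOR: 0000100001010

3 error(s) at position(s): 4, 9, 11


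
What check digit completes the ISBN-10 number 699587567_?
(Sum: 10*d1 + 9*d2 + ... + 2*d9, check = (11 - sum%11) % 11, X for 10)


Weighted sum: 383
383 mod 11 = 9

Check digit: 2


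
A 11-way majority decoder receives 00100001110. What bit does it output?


Ones: 4 out of 11
Threshold: 6

0 (4/11 voted 1)


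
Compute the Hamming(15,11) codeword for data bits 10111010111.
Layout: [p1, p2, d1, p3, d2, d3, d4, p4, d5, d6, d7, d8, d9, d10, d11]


Parity bits: p1=0, p2=0, p3=1, p4=1

001101111010111


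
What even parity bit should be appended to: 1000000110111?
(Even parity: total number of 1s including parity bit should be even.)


Number of 1s in data: 6
Parity bit: 0

0


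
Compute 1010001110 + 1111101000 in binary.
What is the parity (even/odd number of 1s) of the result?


1010001110 = 654
1111101000 = 1000
Sum = 1654 = 11001110110
1s count = 7

odd parity (7 ones in 11001110110)


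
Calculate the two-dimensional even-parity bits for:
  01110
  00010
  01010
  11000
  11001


Row parities: 11001
Column parities: 00111

Row P: 11001, Col P: 00111, Corner: 1


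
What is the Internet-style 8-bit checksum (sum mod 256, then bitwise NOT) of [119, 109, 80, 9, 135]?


Sum = 452 mod 256 = 196
Complement = 59

59


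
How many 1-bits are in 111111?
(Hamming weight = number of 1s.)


Counting 1s in 111111

6


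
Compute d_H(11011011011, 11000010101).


XOR: 00011001110
Count of 1s: 5

5


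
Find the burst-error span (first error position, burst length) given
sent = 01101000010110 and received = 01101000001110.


XOR: 00000000011000

Burst at position 9, length 2


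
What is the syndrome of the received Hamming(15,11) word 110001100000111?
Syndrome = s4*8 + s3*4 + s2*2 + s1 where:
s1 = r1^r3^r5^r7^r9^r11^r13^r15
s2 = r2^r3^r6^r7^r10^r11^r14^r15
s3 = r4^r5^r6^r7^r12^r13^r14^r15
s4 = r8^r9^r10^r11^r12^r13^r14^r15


s1=0, s2=1, s3=1, s4=1

Syndrome = 14 (error at position 14)


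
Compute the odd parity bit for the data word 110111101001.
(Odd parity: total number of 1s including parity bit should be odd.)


Number of 1s in data: 8
Parity bit: 1

1


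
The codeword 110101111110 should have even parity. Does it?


Number of 1s: 9

No, parity error (9 ones)


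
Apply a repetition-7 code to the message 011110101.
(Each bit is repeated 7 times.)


Each bit -> 7 copies

000000011111111111111111111111111110000000111111100000001111111


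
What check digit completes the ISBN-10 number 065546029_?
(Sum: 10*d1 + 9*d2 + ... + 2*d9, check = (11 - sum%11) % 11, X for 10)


Weighted sum: 207
207 mod 11 = 9

Check digit: 2


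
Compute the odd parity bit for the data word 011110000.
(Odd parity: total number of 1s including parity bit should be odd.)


Number of 1s in data: 4
Parity bit: 1

1


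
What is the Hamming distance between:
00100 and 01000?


XOR: 01100
Count of 1s: 2

2


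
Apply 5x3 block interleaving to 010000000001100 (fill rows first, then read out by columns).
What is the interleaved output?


Matrix:
  010
  000
  000
  001
  100
Read columns: 000011000000010

000011000000010


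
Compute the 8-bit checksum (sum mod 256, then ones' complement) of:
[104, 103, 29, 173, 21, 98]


Sum = 528 mod 256 = 16
Complement = 239

239


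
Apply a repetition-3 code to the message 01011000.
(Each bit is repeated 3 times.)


Each bit -> 3 copies

000111000111111000000000


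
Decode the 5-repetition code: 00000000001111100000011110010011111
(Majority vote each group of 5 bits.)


Groups: 00000, 00000, 11111, 00000, 01111, 00100, 11111
Majority votes: 0010101

0010101


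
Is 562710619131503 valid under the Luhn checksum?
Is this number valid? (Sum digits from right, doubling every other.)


Luhn sum = 48
48 mod 10 = 8

Invalid (Luhn sum mod 10 = 8)


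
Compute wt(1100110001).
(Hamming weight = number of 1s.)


Counting 1s in 1100110001

5


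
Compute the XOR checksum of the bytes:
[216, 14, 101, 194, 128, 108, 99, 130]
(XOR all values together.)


XOR chain: 216 ^ 14 ^ 101 ^ 194 ^ 128 ^ 108 ^ 99 ^ 130 = 124

124


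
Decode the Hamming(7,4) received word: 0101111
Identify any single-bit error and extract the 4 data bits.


Syndrome = 2: error at position 2

Data: 0111 (corrected bit 2)


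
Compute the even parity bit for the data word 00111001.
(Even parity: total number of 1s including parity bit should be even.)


Number of 1s in data: 4
Parity bit: 0

0


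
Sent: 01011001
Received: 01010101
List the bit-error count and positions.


XOR: 00001100

2 error(s) at position(s): 4, 5


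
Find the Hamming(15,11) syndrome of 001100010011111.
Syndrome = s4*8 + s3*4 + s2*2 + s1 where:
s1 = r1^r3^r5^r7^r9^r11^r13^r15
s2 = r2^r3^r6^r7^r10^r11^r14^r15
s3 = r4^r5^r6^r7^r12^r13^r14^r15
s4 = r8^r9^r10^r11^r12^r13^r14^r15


s1=0, s2=0, s3=1, s4=0

Syndrome = 4 (error at position 4)


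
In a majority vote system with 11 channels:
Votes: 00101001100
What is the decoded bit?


Ones: 4 out of 11
Threshold: 6

0 (4/11 voted 1)


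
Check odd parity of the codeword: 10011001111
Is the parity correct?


Number of 1s: 7

Yes, parity is correct (7 ones)


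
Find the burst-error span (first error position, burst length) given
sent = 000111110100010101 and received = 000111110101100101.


XOR: 000000000001110000

Burst at position 11, length 3


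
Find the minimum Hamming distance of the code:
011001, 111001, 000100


Comparing all pairs, minimum distance: 1
Can detect 0 errors, correct 0 errors

1


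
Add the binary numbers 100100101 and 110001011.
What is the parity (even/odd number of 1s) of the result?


100100101 = 293
110001011 = 395
Sum = 688 = 1010110000
1s count = 4

even parity (4 ones in 1010110000)


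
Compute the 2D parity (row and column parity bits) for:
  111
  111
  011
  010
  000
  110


Row parities: 110100
Column parities: 111

Row P: 110100, Col P: 111, Corner: 1


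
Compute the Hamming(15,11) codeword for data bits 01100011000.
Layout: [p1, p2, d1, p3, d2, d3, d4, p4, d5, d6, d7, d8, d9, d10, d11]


Parity bits: p1=0, p2=0, p3=1, p4=0

000111000011000


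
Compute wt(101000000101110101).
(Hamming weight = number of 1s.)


Counting 1s in 101000000101110101

8


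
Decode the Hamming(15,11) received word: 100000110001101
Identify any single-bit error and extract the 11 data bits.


Syndrome = 0: no error detected

Data: 00010001101 (no errors)


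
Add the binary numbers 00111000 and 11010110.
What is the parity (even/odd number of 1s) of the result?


00111000 = 56
11010110 = 214
Sum = 270 = 100001110
1s count = 4

even parity (4 ones in 100001110)


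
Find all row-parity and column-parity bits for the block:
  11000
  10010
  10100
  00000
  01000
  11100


Row parities: 000011
Column parities: 01010

Row P: 000011, Col P: 01010, Corner: 0


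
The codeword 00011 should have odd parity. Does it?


Number of 1s: 2

No, parity error (2 ones)


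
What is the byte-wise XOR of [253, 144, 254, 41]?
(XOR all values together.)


XOR chain: 253 ^ 144 ^ 254 ^ 41 = 186

186


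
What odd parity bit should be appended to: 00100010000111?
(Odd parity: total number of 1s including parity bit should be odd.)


Number of 1s in data: 5
Parity bit: 0

0


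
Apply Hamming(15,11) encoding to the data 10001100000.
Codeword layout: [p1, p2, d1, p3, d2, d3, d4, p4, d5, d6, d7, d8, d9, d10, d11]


Parity bits: p1=0, p2=0, p3=0, p4=0

001000001100000


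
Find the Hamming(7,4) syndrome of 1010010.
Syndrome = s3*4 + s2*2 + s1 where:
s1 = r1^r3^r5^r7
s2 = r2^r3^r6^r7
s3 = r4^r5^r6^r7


s1=0, s2=0, s3=1

Syndrome = 4 (error at position 4)


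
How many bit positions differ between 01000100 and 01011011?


XOR: 00011111
Count of 1s: 5

5


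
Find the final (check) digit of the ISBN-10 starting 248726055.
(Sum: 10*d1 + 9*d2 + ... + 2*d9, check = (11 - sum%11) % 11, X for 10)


Weighted sum: 236
236 mod 11 = 5

Check digit: 6


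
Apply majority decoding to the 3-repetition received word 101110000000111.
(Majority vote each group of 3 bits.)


Groups: 101, 110, 000, 000, 111
Majority votes: 11001

11001


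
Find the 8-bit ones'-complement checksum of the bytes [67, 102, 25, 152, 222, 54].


Sum = 622 mod 256 = 110
Complement = 145

145


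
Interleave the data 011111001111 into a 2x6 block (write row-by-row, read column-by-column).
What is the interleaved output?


Matrix:
  011111
  001111
Read columns: 001011111111

001011111111


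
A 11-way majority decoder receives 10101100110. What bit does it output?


Ones: 6 out of 11
Threshold: 6

1 (6/11 voted 1)


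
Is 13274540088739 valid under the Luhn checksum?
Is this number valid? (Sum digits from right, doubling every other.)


Luhn sum = 74
74 mod 10 = 4

Invalid (Luhn sum mod 10 = 4)


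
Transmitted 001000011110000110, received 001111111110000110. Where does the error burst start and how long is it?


XOR: 000111100000000000

Burst at position 3, length 4


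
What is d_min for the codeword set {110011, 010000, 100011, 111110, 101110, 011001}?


Comparing all pairs, minimum distance: 1
Can detect 0 errors, correct 0 errors

1


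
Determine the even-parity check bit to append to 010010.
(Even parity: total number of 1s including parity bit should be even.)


Number of 1s in data: 2
Parity bit: 0

0


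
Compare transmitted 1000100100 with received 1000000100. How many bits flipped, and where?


XOR: 0000100000

1 error(s) at position(s): 4


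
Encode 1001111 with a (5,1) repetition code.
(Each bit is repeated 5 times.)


Each bit -> 5 copies

11111000000000011111111111111111111


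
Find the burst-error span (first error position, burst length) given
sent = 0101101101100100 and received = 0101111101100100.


XOR: 0000010000000000

Burst at position 5, length 1


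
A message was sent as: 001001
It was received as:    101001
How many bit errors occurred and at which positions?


XOR: 100000

1 error(s) at position(s): 0


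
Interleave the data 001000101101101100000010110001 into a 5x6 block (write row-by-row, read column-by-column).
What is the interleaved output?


Matrix:
  001000
  101101
  101100
  000010
  110001
Read columns: 011010000111100011000001001001

011010000111100011000001001001


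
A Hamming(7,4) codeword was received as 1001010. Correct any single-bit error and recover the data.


Syndrome = 3: error at position 3

Data: 1010 (corrected bit 3)


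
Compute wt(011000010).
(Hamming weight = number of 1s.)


Counting 1s in 011000010

3


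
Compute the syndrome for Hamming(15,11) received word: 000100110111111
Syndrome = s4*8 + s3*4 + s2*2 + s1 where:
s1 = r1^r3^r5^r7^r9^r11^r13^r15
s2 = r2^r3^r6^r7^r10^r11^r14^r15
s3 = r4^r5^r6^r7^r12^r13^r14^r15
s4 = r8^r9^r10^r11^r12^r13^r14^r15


s1=0, s2=1, s3=0, s4=1

Syndrome = 10 (error at position 10)


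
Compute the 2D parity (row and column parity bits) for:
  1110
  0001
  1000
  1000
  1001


Row parities: 11110
Column parities: 0110

Row P: 11110, Col P: 0110, Corner: 0


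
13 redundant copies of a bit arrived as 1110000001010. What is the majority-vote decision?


Ones: 5 out of 13
Threshold: 7

0 (5/13 voted 1)


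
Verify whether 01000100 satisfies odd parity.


Number of 1s: 2

No, parity error (2 ones)


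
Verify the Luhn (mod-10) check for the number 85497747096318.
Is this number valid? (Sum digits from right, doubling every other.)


Luhn sum = 81
81 mod 10 = 1

Invalid (Luhn sum mod 10 = 1)


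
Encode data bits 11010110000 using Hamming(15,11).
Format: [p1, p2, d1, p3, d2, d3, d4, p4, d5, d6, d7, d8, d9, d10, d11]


Parity bits: p1=0, p2=0, p3=0, p4=0

001010100110000


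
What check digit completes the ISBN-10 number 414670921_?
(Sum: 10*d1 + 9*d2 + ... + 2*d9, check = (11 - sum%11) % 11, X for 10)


Weighted sum: 209
209 mod 11 = 0

Check digit: 0


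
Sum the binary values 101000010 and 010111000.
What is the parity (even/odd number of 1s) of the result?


101000010 = 322
010111000 = 184
Sum = 506 = 111111010
1s count = 7

odd parity (7 ones in 111111010)


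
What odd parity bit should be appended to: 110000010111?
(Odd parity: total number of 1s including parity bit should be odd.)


Number of 1s in data: 6
Parity bit: 1

1


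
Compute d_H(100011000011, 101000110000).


XOR: 001011110011
Count of 1s: 7

7


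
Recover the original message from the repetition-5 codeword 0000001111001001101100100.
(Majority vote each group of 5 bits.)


Groups: 00000, 01111, 00100, 11011, 00100
Majority votes: 01010

01010


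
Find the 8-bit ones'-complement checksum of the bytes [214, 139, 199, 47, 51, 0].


Sum = 650 mod 256 = 138
Complement = 117

117


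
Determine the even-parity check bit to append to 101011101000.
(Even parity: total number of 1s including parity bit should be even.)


Number of 1s in data: 6
Parity bit: 0

0


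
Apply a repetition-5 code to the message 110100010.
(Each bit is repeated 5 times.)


Each bit -> 5 copies

111111111100000111110000000000000001111100000


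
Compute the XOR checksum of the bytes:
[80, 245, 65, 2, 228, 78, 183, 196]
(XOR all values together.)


XOR chain: 80 ^ 245 ^ 65 ^ 2 ^ 228 ^ 78 ^ 183 ^ 196 = 63

63


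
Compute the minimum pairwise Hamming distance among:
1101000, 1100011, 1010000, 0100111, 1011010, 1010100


Comparing all pairs, minimum distance: 1
Can detect 0 errors, correct 0 errors

1


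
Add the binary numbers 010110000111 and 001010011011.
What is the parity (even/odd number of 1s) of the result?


010110000111 = 1415
001010011011 = 667
Sum = 2082 = 100000100010
1s count = 3

odd parity (3 ones in 100000100010)


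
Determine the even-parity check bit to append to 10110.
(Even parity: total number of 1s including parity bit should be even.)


Number of 1s in data: 3
Parity bit: 1

1


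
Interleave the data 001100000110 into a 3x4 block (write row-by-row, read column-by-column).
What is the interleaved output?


Matrix:
  0011
  0000
  0110
Read columns: 000001101100

000001101100


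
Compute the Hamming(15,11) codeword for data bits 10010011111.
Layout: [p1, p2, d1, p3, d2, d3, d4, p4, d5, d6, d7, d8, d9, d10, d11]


Parity bits: p1=1, p2=1, p3=1, p4=1

111100110011111


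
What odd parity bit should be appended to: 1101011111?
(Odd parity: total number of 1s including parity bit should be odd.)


Number of 1s in data: 8
Parity bit: 1

1


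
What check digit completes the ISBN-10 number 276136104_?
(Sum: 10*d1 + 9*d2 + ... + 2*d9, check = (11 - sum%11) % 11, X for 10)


Weighted sum: 198
198 mod 11 = 0

Check digit: 0


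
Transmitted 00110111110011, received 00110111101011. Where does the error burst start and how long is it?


XOR: 00000000011000

Burst at position 9, length 2


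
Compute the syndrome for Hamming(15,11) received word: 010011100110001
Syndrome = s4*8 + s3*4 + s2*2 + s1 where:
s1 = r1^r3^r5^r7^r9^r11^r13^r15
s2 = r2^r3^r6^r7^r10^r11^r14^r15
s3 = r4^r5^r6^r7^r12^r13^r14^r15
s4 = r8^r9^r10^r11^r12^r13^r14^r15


s1=0, s2=0, s3=0, s4=1

Syndrome = 8 (error at position 8)


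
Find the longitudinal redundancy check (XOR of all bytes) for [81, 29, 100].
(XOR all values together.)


XOR chain: 81 ^ 29 ^ 100 = 40

40


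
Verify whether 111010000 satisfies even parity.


Number of 1s: 4

Yes, parity is correct (4 ones)


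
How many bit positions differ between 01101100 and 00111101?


XOR: 01010001
Count of 1s: 3

3


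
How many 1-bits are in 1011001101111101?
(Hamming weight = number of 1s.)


Counting 1s in 1011001101111101

11


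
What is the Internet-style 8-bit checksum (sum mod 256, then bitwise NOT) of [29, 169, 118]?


Sum = 316 mod 256 = 60
Complement = 195

195


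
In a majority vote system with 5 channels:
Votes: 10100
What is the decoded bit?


Ones: 2 out of 5
Threshold: 3

0 (2/5 voted 1)


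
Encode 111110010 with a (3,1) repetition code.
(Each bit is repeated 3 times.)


Each bit -> 3 copies

111111111111111000000111000


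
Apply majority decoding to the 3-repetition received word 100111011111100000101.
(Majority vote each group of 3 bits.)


Groups: 100, 111, 011, 111, 100, 000, 101
Majority votes: 0111001

0111001


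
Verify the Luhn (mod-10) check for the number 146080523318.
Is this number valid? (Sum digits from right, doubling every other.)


Luhn sum = 38
38 mod 10 = 8

Invalid (Luhn sum mod 10 = 8)


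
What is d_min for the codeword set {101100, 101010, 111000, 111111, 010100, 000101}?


Comparing all pairs, minimum distance: 2
Can detect 1 errors, correct 0 errors

2


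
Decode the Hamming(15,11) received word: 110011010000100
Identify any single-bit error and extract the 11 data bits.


Syndrome = 5: error at position 5

Data: 00100000100 (corrected bit 5)


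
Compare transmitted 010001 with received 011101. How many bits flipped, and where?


XOR: 001100

2 error(s) at position(s): 2, 3


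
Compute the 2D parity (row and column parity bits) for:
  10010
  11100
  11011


Row parities: 010
Column parities: 10101

Row P: 010, Col P: 10101, Corner: 1


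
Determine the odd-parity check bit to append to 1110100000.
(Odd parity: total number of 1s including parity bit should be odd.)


Number of 1s in data: 4
Parity bit: 1

1


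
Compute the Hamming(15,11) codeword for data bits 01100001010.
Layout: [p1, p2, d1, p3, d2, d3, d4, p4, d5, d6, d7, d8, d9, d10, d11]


Parity bits: p1=1, p2=0, p3=0, p4=0

100011000001010


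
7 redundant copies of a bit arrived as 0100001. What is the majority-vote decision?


Ones: 2 out of 7
Threshold: 4

0 (2/7 voted 1)


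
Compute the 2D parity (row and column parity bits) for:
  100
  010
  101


Row parities: 110
Column parities: 011

Row P: 110, Col P: 011, Corner: 0


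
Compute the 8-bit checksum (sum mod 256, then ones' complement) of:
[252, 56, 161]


Sum = 469 mod 256 = 213
Complement = 42

42


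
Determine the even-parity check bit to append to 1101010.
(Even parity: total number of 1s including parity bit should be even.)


Number of 1s in data: 4
Parity bit: 0

0


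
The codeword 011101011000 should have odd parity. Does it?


Number of 1s: 6

No, parity error (6 ones)


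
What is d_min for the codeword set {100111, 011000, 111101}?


Comparing all pairs, minimum distance: 3
Can detect 2 errors, correct 1 errors

3


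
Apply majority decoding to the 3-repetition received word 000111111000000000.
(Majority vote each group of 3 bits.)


Groups: 000, 111, 111, 000, 000, 000
Majority votes: 011000

011000


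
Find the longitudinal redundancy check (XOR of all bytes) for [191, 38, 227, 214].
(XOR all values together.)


XOR chain: 191 ^ 38 ^ 227 ^ 214 = 172

172


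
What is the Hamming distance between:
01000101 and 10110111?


XOR: 11110010
Count of 1s: 5

5


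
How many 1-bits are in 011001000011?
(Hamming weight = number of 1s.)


Counting 1s in 011001000011

5


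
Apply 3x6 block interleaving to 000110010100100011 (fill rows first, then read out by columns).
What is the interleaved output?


Matrix:
  000110
  010100
  100011
Read columns: 001010000110101001

001010000110101001


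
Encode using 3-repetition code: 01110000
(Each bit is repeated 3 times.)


Each bit -> 3 copies

000111111111000000000000


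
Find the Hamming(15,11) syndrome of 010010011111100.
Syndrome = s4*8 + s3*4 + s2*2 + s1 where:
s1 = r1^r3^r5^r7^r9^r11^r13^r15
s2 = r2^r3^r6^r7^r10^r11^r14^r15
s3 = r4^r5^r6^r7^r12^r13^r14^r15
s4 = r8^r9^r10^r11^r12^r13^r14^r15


s1=0, s2=1, s3=1, s4=0

Syndrome = 6 (error at position 6)


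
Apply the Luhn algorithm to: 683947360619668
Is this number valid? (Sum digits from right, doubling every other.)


Luhn sum = 70
70 mod 10 = 0

Valid (Luhn sum mod 10 = 0)


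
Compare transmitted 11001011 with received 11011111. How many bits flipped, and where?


XOR: 00010100

2 error(s) at position(s): 3, 5


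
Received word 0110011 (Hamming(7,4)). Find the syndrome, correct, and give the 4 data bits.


Syndrome = 0: no error detected

Data: 1011 (no errors)


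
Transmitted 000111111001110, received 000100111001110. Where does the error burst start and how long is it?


XOR: 000011000000000

Burst at position 4, length 2


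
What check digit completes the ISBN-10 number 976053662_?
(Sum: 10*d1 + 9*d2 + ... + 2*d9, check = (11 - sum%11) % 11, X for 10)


Weighted sum: 292
292 mod 11 = 6

Check digit: 5


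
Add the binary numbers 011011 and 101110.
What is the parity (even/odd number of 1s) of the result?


011011 = 27
101110 = 46
Sum = 73 = 1001001
1s count = 3

odd parity (3 ones in 1001001)


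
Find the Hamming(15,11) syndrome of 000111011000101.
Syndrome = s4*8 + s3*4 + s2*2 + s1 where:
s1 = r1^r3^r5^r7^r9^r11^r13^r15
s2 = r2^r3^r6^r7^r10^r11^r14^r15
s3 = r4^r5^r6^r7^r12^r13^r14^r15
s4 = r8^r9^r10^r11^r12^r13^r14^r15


s1=0, s2=0, s3=1, s4=0

Syndrome = 4 (error at position 4)


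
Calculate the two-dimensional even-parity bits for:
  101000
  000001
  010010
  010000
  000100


Row parities: 01011
Column parities: 101111

Row P: 01011, Col P: 101111, Corner: 1


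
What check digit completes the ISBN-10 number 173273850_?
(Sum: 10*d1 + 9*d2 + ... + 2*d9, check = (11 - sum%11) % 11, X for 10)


Weighted sum: 215
215 mod 11 = 6

Check digit: 5


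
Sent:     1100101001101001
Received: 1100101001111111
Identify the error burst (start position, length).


XOR: 0000000000010110

Burst at position 11, length 4


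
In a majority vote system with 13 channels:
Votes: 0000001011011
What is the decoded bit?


Ones: 5 out of 13
Threshold: 7

0 (5/13 voted 1)


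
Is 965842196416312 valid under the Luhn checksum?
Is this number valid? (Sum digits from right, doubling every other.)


Luhn sum = 67
67 mod 10 = 7

Invalid (Luhn sum mod 10 = 7)


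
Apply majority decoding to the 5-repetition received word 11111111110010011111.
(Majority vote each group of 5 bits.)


Groups: 11111, 11111, 00100, 11111
Majority votes: 1101

1101


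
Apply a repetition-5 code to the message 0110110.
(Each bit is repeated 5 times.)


Each bit -> 5 copies

00000111111111100000111111111100000


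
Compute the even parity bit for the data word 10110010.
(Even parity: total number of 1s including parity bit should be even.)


Number of 1s in data: 4
Parity bit: 0

0


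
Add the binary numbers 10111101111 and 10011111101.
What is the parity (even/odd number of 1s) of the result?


10111101111 = 1519
10011111101 = 1277
Sum = 2796 = 101011101100
1s count = 7

odd parity (7 ones in 101011101100)


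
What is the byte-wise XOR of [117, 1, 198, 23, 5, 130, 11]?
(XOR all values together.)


XOR chain: 117 ^ 1 ^ 198 ^ 23 ^ 5 ^ 130 ^ 11 = 41

41


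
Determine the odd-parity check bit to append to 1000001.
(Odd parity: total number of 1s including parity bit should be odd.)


Number of 1s in data: 2
Parity bit: 1

1


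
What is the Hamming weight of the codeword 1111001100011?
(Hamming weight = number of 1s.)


Counting 1s in 1111001100011

8


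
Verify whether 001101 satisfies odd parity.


Number of 1s: 3

Yes, parity is correct (3 ones)


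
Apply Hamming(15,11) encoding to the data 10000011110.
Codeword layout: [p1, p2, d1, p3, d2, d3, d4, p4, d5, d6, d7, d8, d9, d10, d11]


Parity bits: p1=1, p2=1, p3=1, p4=0

111100000011110


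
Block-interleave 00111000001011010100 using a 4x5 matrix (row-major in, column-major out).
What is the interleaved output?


Matrix:
  00111
  00000
  10110
  10100
Read columns: 00110000101110101000

00110000101110101000


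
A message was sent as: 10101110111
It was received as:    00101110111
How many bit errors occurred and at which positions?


XOR: 10000000000

1 error(s) at position(s): 0


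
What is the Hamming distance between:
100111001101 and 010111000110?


XOR: 110000001011
Count of 1s: 5

5


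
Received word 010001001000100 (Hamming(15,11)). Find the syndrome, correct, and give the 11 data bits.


Syndrome = 0: no error detected

Data: 00101000100 (no errors)


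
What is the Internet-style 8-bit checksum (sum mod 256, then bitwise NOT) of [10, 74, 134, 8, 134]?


Sum = 360 mod 256 = 104
Complement = 151

151


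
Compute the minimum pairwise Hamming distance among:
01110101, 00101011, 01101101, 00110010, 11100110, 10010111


Comparing all pairs, minimum distance: 2
Can detect 1 errors, correct 0 errors

2


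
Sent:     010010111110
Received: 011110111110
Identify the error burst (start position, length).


XOR: 001100000000

Burst at position 2, length 2


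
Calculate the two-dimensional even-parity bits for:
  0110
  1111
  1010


Row parities: 000
Column parities: 0011

Row P: 000, Col P: 0011, Corner: 0


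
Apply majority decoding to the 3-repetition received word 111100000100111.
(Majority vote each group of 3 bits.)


Groups: 111, 100, 000, 100, 111
Majority votes: 10001

10001


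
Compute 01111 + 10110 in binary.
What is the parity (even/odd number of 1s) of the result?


01111 = 15
10110 = 22
Sum = 37 = 100101
1s count = 3

odd parity (3 ones in 100101)


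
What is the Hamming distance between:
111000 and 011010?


XOR: 100010
Count of 1s: 2

2


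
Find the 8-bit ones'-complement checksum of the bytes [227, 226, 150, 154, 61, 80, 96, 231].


Sum = 1225 mod 256 = 201
Complement = 54

54


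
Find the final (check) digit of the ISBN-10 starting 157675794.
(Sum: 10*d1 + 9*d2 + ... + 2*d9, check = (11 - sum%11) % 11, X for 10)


Weighted sum: 283
283 mod 11 = 8

Check digit: 3


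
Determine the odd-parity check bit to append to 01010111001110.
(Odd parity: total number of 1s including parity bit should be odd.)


Number of 1s in data: 8
Parity bit: 1

1


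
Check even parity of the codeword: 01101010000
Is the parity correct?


Number of 1s: 4

Yes, parity is correct (4 ones)


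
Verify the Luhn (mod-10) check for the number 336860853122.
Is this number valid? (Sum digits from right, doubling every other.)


Luhn sum = 48
48 mod 10 = 8

Invalid (Luhn sum mod 10 = 8)


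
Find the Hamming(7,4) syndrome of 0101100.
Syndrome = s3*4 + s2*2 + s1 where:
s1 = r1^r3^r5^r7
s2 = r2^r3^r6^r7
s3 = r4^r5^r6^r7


s1=1, s2=1, s3=0

Syndrome = 3 (error at position 3)


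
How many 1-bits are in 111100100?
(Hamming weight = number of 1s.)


Counting 1s in 111100100

5


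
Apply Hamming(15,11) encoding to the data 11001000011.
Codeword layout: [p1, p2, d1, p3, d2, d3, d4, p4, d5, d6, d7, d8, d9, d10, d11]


Parity bits: p1=0, p2=1, p3=1, p4=1

011110011000011


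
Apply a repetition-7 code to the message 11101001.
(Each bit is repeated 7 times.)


Each bit -> 7 copies

11111111111111111111100000001111111000000000000001111111


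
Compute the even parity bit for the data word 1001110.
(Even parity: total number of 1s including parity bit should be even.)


Number of 1s in data: 4
Parity bit: 0

0


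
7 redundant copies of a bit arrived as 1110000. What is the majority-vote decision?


Ones: 3 out of 7
Threshold: 4

0 (3/7 voted 1)


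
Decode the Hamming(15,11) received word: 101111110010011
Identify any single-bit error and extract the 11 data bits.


Syndrome = 0: no error detected

Data: 11110010011 (no errors)


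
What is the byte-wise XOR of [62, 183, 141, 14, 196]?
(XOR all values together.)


XOR chain: 62 ^ 183 ^ 141 ^ 14 ^ 196 = 206

206


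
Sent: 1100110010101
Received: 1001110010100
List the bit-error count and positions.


XOR: 0101000000001

3 error(s) at position(s): 1, 3, 12


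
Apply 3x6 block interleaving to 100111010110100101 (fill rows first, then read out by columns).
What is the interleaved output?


Matrix:
  100111
  010110
  100101
Read columns: 101010000111110101

101010000111110101


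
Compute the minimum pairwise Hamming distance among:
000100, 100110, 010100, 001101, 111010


Comparing all pairs, minimum distance: 1
Can detect 0 errors, correct 0 errors

1


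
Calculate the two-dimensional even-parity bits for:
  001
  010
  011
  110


Row parities: 1100
Column parities: 110

Row P: 1100, Col P: 110, Corner: 0


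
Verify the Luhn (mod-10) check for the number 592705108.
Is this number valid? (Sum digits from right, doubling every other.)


Luhn sum = 31
31 mod 10 = 1

Invalid (Luhn sum mod 10 = 1)


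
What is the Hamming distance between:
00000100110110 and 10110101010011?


XOR: 10110001100101
Count of 1s: 7

7


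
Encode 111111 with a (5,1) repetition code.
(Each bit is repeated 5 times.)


Each bit -> 5 copies

111111111111111111111111111111


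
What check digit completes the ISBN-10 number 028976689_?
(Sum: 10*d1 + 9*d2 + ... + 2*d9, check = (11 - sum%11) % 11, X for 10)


Weighted sum: 283
283 mod 11 = 8

Check digit: 3


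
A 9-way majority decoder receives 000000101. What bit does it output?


Ones: 2 out of 9
Threshold: 5

0 (2/9 voted 1)


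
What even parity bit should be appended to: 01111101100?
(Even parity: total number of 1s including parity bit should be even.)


Number of 1s in data: 7
Parity bit: 1

1


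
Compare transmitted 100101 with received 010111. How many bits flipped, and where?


XOR: 110010

3 error(s) at position(s): 0, 1, 4


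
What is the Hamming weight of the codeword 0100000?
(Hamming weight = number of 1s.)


Counting 1s in 0100000

1


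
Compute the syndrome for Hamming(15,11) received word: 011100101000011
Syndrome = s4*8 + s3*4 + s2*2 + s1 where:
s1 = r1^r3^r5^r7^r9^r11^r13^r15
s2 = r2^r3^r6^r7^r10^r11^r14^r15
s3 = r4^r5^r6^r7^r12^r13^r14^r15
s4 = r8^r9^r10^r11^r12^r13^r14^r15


s1=0, s2=1, s3=0, s4=1

Syndrome = 10 (error at position 10)


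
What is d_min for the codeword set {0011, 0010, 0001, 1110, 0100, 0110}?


Comparing all pairs, minimum distance: 1
Can detect 0 errors, correct 0 errors

1


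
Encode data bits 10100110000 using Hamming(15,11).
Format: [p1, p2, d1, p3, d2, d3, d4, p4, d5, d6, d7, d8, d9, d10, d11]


Parity bits: p1=0, p2=0, p3=1, p4=0

001101000110000


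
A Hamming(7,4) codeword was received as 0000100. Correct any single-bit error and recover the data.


Syndrome = 5: error at position 5

Data: 0000 (corrected bit 5)


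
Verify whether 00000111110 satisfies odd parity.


Number of 1s: 5

Yes, parity is correct (5 ones)


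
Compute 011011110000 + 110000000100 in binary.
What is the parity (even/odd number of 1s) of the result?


011011110000 = 1776
110000000100 = 3076
Sum = 4852 = 1001011110100
1s count = 7

odd parity (7 ones in 1001011110100)


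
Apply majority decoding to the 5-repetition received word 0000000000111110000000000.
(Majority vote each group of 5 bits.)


Groups: 00000, 00000, 11111, 00000, 00000
Majority votes: 00100

00100


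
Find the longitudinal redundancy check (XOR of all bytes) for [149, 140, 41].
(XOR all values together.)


XOR chain: 149 ^ 140 ^ 41 = 48

48


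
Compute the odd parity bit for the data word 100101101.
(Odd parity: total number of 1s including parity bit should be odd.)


Number of 1s in data: 5
Parity bit: 0

0


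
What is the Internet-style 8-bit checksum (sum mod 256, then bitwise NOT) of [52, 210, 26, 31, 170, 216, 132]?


Sum = 837 mod 256 = 69
Complement = 186

186


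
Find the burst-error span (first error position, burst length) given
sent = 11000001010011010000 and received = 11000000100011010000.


XOR: 00000001110000000000

Burst at position 7, length 3


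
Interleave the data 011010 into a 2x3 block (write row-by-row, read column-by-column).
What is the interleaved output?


Matrix:
  011
  010
Read columns: 001110

001110


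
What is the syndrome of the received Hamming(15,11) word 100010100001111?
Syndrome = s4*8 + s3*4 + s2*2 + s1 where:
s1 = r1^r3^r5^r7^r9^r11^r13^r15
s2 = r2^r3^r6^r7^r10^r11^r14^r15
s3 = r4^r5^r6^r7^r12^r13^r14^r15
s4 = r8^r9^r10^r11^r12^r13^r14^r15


s1=1, s2=1, s3=0, s4=0

Syndrome = 3 (error at position 3)


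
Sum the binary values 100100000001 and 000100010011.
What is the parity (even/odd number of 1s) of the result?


100100000001 = 2305
000100010011 = 275
Sum = 2580 = 101000010100
1s count = 4

even parity (4 ones in 101000010100)


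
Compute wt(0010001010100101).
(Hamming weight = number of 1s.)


Counting 1s in 0010001010100101

6


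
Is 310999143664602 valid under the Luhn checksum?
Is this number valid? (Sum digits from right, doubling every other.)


Luhn sum = 69
69 mod 10 = 9

Invalid (Luhn sum mod 10 = 9)


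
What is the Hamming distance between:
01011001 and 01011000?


XOR: 00000001
Count of 1s: 1

1


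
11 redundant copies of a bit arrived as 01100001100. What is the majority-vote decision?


Ones: 4 out of 11
Threshold: 6

0 (4/11 voted 1)


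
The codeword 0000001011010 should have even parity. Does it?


Number of 1s: 4

Yes, parity is correct (4 ones)


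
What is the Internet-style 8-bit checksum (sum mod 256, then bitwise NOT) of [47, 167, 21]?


Sum = 235 mod 256 = 235
Complement = 20

20


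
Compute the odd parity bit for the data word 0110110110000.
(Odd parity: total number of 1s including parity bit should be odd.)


Number of 1s in data: 6
Parity bit: 1

1


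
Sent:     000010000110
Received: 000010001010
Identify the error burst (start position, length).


XOR: 000000001100

Burst at position 8, length 2


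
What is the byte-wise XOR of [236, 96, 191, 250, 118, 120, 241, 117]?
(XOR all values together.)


XOR chain: 236 ^ 96 ^ 191 ^ 250 ^ 118 ^ 120 ^ 241 ^ 117 = 67

67


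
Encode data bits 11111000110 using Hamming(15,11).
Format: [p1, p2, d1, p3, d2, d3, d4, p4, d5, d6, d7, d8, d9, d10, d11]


Parity bits: p1=1, p2=0, p3=1, p4=1

101111111000110


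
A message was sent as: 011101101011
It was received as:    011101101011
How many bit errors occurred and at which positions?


XOR: 000000000000

0 errors (received matches sent)


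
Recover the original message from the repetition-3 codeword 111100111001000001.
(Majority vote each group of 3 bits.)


Groups: 111, 100, 111, 001, 000, 001
Majority votes: 101000

101000


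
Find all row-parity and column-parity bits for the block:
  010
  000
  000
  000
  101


Row parities: 10000
Column parities: 111

Row P: 10000, Col P: 111, Corner: 1


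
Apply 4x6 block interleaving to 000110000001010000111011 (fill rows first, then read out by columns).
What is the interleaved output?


Matrix:
  000110
  000001
  010000
  111011
Read columns: 000100110001100010010101

000100110001100010010101


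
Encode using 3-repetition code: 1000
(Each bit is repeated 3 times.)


Each bit -> 3 copies

111000000000


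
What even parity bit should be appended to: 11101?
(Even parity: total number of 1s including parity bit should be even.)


Number of 1s in data: 4
Parity bit: 0

0


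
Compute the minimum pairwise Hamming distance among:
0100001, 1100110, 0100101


Comparing all pairs, minimum distance: 1
Can detect 0 errors, correct 0 errors

1


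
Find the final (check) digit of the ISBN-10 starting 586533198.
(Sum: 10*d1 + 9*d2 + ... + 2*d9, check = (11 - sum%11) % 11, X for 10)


Weighted sum: 285
285 mod 11 = 10

Check digit: 1


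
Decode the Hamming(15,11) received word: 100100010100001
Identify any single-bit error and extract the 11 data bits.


Syndrome = 8: error at position 8

Data: 00000100001 (corrected bit 8)


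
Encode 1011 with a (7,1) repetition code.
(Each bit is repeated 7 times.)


Each bit -> 7 copies

1111111000000011111111111111


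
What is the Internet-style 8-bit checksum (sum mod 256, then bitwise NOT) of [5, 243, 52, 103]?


Sum = 403 mod 256 = 147
Complement = 108

108


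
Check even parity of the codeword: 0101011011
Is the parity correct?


Number of 1s: 6

Yes, parity is correct (6 ones)


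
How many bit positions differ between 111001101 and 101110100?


XOR: 010111001
Count of 1s: 5

5


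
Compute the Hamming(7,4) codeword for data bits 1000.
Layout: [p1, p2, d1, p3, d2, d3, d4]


Parity bits: p1=1, p2=1, p3=0

1110000


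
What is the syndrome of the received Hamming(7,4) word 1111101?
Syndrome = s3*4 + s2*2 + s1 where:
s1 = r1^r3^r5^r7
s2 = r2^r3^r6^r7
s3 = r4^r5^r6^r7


s1=0, s2=1, s3=1

Syndrome = 6 (error at position 6)


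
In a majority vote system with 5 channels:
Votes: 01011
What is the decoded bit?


Ones: 3 out of 5
Threshold: 3

1 (3/5 voted 1)


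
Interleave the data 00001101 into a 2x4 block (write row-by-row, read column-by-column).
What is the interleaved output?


Matrix:
  0000
  1101
Read columns: 01010001

01010001


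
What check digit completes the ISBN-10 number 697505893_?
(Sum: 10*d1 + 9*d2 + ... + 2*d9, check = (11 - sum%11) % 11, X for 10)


Weighted sum: 322
322 mod 11 = 3

Check digit: 8


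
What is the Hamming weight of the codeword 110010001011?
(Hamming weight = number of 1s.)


Counting 1s in 110010001011

6


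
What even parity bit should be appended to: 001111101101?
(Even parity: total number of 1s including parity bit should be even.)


Number of 1s in data: 8
Parity bit: 0

0
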